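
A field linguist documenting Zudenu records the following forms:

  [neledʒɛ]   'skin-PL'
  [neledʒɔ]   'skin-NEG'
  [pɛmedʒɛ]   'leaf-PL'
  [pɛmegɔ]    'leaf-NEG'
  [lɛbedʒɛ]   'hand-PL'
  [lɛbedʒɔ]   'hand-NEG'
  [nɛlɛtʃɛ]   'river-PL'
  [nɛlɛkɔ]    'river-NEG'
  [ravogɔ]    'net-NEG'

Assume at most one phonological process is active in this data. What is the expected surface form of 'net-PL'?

'leaf' shows [dʒ] ~ [g] at the end of the stem ([pɛmedʒɛ] vs [pɛmegɔ]).
But 'skin' keeps [dʒ] in both environments ([neledʒɛ], [neledʒɔ]), so there is no rule changing /dʒ/ to [g] before the NEG suffix.
Therefore /g/ is basic and [dʒ] is derived by palatalization before a front vowel (/k/ and /g/ become palato-alveolar [tʃ] and [dʒ] before a front vowel).
The one attested form of 'net', [ravogɔ], shows underlying /ravog/. Applying the same rule before a front vowel gives [ravodʒɛ].

[ravodʒɛ]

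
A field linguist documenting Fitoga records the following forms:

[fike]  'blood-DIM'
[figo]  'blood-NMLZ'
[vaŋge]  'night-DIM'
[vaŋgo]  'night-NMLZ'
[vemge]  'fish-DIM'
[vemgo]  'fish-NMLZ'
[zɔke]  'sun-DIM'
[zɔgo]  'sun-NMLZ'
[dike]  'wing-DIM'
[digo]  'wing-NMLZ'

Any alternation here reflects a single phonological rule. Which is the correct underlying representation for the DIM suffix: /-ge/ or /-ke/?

/-ke/

The DIM suffix surfaces as [-ge] and [-ke], depending on the final segment of the stem.
The NMLZ suffix, which begins with [g], is invariant after every stem; so [g] is not altered by any rule here.
So the underlying form is /-ke/, and voiceless stops become voiced after a nasal.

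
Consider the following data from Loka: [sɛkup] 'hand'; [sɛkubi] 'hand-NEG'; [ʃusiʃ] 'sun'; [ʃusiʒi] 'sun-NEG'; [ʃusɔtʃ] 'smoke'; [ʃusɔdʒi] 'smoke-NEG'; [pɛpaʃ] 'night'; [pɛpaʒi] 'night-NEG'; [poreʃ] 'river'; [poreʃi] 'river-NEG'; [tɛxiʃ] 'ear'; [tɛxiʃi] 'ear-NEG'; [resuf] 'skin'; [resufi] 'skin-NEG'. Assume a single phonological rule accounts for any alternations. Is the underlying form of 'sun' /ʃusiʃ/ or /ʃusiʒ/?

/ʃusiʒ/

The root 'sun' surfaces as [ʃusiʃ] and [ʃusiʒi], with a stem-final [ʃ] ~ [ʒ] alternation.
Compare 'ear', with invariant [ʃ] in [tɛxiʃ] and [tɛxiʃi]: an analysis with underlying /ʃ/ and a rule producing [ʒ] before the NEG suffix would wrongly predict alternation here too.
The alternation reflects word-final obstruent devoicing: voiced obstruents become voiceless word-finally. /ʒ/ is underlying.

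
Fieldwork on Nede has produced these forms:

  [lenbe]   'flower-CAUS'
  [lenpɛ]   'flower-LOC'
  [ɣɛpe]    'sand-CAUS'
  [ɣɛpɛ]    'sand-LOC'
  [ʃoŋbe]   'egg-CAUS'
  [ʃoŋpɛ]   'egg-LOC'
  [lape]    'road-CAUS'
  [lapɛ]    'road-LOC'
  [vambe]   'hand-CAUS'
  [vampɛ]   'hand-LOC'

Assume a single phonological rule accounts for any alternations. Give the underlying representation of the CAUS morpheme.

/-be/

The CAUS morpheme has two allomorphs, [-be] and [-pe].
By contrast the LOC suffix keeps its initial [p] throughout — that segment must be underlying.
So the underlying form is /-be/, and voiced stops become voiceless after a vowel.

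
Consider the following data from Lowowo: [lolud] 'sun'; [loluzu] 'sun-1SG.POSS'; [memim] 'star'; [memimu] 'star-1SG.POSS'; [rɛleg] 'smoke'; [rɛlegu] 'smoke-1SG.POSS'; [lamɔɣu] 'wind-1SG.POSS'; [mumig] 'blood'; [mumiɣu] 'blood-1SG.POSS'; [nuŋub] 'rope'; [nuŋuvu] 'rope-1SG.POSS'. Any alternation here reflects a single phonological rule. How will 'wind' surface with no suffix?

[lamɔg]

The root 'blood' surfaces as [mumig] and [mumiɣu], with a stem-final [g] ~ [ɣ] alternation.
But 'smoke' keeps [g] in both environments ([rɛleg], [rɛlegu]), so there is no rule changing /g/ to [ɣ] before the 1SG.POSS suffix.
The underlying segment must be /ɣ/; voiced fricatives become stops word-finally, yielding [g] there.
From [lamɔɣu] the stem 'wind' is /lamɔɣ/; word-finally this yields [lamɔg].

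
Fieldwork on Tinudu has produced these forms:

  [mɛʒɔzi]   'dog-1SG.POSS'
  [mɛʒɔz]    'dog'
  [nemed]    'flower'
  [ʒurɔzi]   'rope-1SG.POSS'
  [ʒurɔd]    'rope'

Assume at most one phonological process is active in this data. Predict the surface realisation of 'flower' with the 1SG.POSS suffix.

[nemezi]

The root 'rope' surfaces as [ʒurɔzi] and [ʒurɔd], with a stem-final [z] ~ [d] alternation.
Compare 'dog', with invariant [z] in [mɛʒɔzi] and [mɛʒɔz]: an analysis with underlying /z/ and a rule producing [d] in isolation would wrongly predict alternation here too.
Therefore /d/ is basic and [z] is derived by intervocalic spirantization (voiced stops become fricatives between vowels).
The one attested form of 'flower', [nemed], shows underlying /nemed/. Applying the same rule between vowels gives [nemezi].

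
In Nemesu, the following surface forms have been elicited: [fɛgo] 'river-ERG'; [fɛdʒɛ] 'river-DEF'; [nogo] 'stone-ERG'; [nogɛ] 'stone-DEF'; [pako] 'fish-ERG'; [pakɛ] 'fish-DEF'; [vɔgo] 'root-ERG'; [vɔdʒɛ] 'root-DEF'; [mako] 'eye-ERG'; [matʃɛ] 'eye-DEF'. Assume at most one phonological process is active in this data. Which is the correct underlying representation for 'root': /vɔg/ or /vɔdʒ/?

'root' shows [g] ~ [dʒ] at the end of the stem ([vɔgo] vs [vɔdʒɛ]).
If /g/ were underlying and a rule turned it into [dʒ] before the DEF suffix, 'stone' would also alternate; but it has [g] in both [nogo] and [nogɛ].
So /dʒ/ is underlying, and a rule of depalatalization — palato-alveolar /tʃ/ and /dʒ/ become [k] and [g] when no front vowel follows — gives [g].

/vɔdʒ/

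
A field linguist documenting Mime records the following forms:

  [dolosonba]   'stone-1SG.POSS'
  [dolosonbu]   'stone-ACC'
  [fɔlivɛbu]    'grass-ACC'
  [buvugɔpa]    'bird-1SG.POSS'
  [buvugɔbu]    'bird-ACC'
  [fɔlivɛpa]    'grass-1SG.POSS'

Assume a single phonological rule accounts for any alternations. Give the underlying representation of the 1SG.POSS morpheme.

/-pa/

The 1SG.POSS morpheme has two allomorphs, [-ba] and [-pa].
By contrast the ACC suffix keeps its initial [b] throughout — that segment must be underlying.
The 1SG.POSS suffix is therefore /-pa/ underlyingly, with post-nasal voicing: voiceless stops become voiced after a nasal.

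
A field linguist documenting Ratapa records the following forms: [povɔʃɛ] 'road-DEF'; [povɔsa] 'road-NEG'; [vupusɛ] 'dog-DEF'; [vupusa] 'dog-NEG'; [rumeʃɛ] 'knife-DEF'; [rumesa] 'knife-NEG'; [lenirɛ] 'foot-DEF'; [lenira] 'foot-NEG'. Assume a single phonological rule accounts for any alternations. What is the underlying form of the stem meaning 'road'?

The root 'road' surfaces as [povɔʃɛ] and [povɔsa], with a stem-final [ʃ] ~ [s] alternation.
Compare 'dog', with invariant [s] in [vupusɛ] and [vupusa]: an analysis with underlying /s/ and a rule producing [ʃ] before the DEF suffix would wrongly predict alternation here too.
The underlying segment must be /ʃ/; palato-alveolar /ʃ/ becomes [s] when no front vowel follows, yielding [s] there.

/povɔʃ/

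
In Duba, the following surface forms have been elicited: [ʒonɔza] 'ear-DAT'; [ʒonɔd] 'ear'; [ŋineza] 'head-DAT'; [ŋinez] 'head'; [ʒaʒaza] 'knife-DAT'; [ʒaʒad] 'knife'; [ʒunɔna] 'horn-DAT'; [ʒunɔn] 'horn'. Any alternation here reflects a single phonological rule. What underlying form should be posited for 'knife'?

'knife' shows [z] ~ [d] at the end of the stem ([ʒaʒaza] vs [ʒaʒad]).
The stem 'head' ([ŋineza], [ŋinez]) shows [z] unchanged in both environments, so [z] cannot be basic with [d] derived in isolation.
The alternation reflects intervocalic spirantization: voiced stops become fricatives between vowels. /d/ is underlying.

/ʒaʒad/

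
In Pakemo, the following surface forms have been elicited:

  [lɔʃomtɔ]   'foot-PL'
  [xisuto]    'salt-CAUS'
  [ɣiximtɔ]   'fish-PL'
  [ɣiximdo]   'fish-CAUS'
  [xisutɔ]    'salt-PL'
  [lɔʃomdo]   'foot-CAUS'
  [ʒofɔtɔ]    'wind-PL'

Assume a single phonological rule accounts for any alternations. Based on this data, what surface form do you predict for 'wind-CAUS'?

The CAUS morpheme has two allomorphs, [-do] and [-to].
The PL suffix, which begins with [t], is invariant after every stem; so [t] is not altered by any rule here.
So the underlying form is /-do/, and voiced stops become voiceless after a vowel.
After 'wind', which ends in a vowel, the suffix surfaces as [-to], giving [ʒofɔto].

[ʒofɔto]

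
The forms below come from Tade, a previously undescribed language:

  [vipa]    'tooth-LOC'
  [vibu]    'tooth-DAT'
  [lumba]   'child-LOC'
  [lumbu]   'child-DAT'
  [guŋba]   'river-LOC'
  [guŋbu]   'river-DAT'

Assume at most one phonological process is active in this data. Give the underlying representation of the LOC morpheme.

The LOC suffix surfaces as [-ba] and [-pa], depending on the final segment of the stem.
By contrast the DAT suffix keeps its initial [b] throughout — that segment must be underlying.
So the underlying form is /-pa/, and voiceless stops become voiced after a nasal.

/-pa/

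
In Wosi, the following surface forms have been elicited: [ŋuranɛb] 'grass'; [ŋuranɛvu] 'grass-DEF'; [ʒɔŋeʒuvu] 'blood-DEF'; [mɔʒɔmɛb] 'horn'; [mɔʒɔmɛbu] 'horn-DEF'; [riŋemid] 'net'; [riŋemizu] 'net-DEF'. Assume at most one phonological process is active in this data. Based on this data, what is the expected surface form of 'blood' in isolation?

The stem for 'grass' ends in [b] in [ŋuranɛb] but [v] in [ŋuranɛvu].
The stem 'horn' ([mɔʒɔmɛb], [mɔʒɔmɛbu]) shows [b] unchanged in both environments, so [b] cannot be basic with [v] derived before the DEF suffix.
The alternation reflects word-final hardening: voiced fricatives become stops word-finally. /v/ is underlying.
The one attested form of 'blood', [ʒɔŋeʒuvu], shows underlying /ʒɔŋeʒuv/. Applying the same rule word-finally gives [ʒɔŋeʒub].

[ʒɔŋeʒub]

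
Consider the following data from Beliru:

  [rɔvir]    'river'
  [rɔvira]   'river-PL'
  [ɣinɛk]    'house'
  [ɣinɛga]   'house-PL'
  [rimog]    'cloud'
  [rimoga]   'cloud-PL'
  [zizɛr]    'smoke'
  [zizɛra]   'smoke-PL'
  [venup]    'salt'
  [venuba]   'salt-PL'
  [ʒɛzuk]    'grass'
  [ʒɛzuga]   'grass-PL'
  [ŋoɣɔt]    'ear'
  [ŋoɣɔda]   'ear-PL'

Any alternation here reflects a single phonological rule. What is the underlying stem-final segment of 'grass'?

/k/

The root 'grass' surfaces as [ʒɛzuk] and [ʒɛzuga], with a stem-final [k] ~ [g] alternation.
Compare 'cloud', with invariant [g] in [rimog] and [rimoga]: an analysis with underlying /g/ and a rule producing [k] in isolation would wrongly predict alternation here too.
The underlying segment must be /k/; voiceless stops become voiced between vowels, yielding [g] there.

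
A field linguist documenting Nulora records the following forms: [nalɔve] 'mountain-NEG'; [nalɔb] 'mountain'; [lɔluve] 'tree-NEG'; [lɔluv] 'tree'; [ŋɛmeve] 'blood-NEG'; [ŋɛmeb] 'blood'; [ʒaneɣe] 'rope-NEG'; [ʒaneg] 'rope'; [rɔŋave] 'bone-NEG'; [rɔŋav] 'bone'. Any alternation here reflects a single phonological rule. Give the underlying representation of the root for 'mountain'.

/nalɔb/

The stem for 'mountain' ends in [v] in [nalɔve] but [b] in [nalɔb].
But 'bone' keeps [v] in both environments ([rɔŋave], [rɔŋav]), so there is no rule changing /v/ to [b] in isolation.
The alternation reflects intervocalic spirantization: voiced stops become fricatives between vowels. /b/ is underlying.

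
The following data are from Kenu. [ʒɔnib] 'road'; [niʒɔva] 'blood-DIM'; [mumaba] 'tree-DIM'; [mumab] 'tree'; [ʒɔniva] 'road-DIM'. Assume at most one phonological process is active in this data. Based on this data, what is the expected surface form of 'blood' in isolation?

The root 'road' surfaces as [ʒɔniva] and [ʒɔnib], with a stem-final [v] ~ [b] alternation.
Compare 'tree', with invariant [b] in [mumaba] and [mumab]: an analysis with underlying /b/ and a rule producing [v] before the DIM suffix would wrongly predict alternation here too.
So /v/ is underlying, and a rule of word-final hardening — voiced fricatives become stops word-finally — gives [b].
The one attested form of 'blood', [niʒɔva], shows underlying /niʒɔv/. Applying the same rule word-finally gives [niʒɔb].

[niʒɔb]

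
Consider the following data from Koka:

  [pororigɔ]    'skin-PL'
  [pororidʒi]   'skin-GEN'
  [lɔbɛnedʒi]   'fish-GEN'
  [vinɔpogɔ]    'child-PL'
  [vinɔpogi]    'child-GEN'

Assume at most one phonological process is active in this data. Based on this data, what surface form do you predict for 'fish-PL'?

The stem for 'skin' ends in [g] in [pororigɔ] but [dʒ] in [pororidʒi].
The stem 'child' ([vinɔpogɔ], [vinɔpogi]) shows [g] unchanged in both environments, so [g] cannot be basic with [dʒ] derived before the GEN suffix.
Therefore /dʒ/ is basic and [g] is derived by depalatalization (palato-alveolar /dʒ/ becomes [g] when no front vowel follows).
From [lɔbɛnedʒi] the stem 'fish' is /lɔbɛnedʒ/; when no front vowel follows this yields [lɔbɛnegɔ].

[lɔbɛnegɔ]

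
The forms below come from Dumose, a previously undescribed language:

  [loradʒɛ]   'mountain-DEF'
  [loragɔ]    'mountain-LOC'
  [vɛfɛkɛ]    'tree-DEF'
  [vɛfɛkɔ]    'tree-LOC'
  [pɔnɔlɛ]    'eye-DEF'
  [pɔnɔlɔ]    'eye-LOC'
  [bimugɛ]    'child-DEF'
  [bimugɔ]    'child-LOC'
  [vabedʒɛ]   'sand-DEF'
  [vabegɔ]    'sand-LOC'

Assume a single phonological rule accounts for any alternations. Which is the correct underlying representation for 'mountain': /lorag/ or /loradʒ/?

/loradʒ/

In [loradʒɛ] and [loragɔ] the final segment of 'mountain' alternates: [dʒ] ~ [g].
Compare 'child', with invariant [g] in [bimugɛ] and [bimugɔ]: an analysis with underlying /g/ and a rule producing [dʒ] before the DEF suffix would wrongly predict alternation here too.
The alternation reflects depalatalization: palato-alveolar /dʒ/ becomes [g] when no front vowel follows. /dʒ/ is underlying.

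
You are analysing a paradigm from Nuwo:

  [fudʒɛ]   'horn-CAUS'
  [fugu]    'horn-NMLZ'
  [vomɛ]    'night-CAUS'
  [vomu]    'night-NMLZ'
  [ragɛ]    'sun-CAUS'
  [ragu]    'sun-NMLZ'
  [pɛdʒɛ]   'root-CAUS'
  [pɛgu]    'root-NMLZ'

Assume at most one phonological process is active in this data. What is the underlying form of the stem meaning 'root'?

In [pɛdʒɛ] and [pɛgu] the final segment of 'root' alternates: [dʒ] ~ [g].
The stem 'sun' ([ragɛ], [ragu]) shows [g] unchanged in both environments, so [g] cannot be basic with [dʒ] derived before the CAUS suffix.
Therefore /dʒ/ is basic and [g] is derived by depalatalization (palato-alveolar /dʒ/ becomes [g] when no front vowel follows).
Hence 'root' is /pɛdʒ/ underlyingly.

/pɛdʒ/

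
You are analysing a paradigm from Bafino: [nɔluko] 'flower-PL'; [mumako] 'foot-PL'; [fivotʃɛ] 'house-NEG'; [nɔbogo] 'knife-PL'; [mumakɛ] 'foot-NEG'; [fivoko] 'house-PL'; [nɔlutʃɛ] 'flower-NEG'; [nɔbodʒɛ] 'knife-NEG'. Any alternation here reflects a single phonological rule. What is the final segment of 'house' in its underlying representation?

/tʃ/

The root 'house' surfaces as [fivotʃɛ] and [fivoko], with a stem-final [tʃ] ~ [k] alternation.
The stem 'foot' ([mumakɛ], [mumako]) shows [k] unchanged in both environments, so [k] cannot be basic with [tʃ] derived before the NEG suffix.
So /tʃ/ is underlying, and a rule of depalatalization — palato-alveolar /tʃ/ and /dʒ/ become [k] and [g] when no front vowel follows — gives [k].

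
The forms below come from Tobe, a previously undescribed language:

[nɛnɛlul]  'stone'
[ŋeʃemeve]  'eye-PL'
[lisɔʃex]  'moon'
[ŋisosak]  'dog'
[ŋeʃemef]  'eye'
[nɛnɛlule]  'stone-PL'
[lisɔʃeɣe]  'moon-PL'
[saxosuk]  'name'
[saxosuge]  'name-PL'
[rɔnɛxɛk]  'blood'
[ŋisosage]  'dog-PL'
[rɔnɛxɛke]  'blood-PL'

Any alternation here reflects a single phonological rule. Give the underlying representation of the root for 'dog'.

In [ŋisosak] and [ŋisosage] the final segment of 'dog' alternates: [k] ~ [g].
But 'blood' keeps [k] in both environments ([rɔnɛxɛk], [rɔnɛxɛke]), so there is no rule changing /k/ to [g] before the PL suffix.
The underlying segment must be /g/; voiced obstruents become voiceless word-finally, yielding [k] there.
The underlying form of 'dog' is therefore /ŋisosag/.

/ŋisosag/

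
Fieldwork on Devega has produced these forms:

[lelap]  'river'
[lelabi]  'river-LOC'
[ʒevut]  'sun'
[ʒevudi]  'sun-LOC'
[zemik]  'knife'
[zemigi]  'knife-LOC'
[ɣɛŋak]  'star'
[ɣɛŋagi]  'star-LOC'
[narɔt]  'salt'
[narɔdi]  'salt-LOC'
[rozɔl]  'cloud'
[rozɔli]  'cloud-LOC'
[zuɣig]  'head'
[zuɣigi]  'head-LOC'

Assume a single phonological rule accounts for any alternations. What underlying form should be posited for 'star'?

/ɣɛŋak/

The root 'star' surfaces as [ɣɛŋak] and [ɣɛŋagi], with a stem-final [k] ~ [g] alternation.
But 'head' keeps [g] in both environments ([zuɣig], [zuɣigi]), so there is no rule changing /g/ to [k] in isolation.
The alternation reflects intervocalic voicing: voiceless stops become voiced between vowels. /k/ is underlying.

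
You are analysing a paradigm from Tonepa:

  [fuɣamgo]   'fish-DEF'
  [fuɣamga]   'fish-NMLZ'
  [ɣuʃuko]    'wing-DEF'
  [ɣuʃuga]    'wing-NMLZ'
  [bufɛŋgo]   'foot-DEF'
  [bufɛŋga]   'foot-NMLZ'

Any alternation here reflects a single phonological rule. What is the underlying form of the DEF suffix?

/-ko/

The DEF suffix surfaces as [-go] and [-ko], depending on the final segment of the stem.
By contrast the NMLZ suffix keeps its initial [g] throughout — that segment must be underlying.
The DEF suffix is therefore /-ko/ underlyingly, with post-nasal voicing: voiceless stops become voiced after a nasal.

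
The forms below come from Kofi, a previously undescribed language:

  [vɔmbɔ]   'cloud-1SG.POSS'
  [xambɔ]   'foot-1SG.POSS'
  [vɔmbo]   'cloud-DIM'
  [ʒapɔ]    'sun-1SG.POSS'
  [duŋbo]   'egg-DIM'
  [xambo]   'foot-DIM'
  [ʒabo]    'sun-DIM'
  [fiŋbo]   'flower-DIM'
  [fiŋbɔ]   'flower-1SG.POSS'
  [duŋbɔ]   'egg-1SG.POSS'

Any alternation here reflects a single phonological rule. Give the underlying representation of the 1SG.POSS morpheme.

/-pɔ/

The 1SG.POSS morpheme has two allomorphs, [-bɔ] and [-pɔ].
By contrast the DIM suffix keeps its initial [b] throughout — that segment must be underlying.
The 1SG.POSS suffix is therefore /-pɔ/ underlyingly, with post-nasal voicing: voiceless stops become voiced after a nasal.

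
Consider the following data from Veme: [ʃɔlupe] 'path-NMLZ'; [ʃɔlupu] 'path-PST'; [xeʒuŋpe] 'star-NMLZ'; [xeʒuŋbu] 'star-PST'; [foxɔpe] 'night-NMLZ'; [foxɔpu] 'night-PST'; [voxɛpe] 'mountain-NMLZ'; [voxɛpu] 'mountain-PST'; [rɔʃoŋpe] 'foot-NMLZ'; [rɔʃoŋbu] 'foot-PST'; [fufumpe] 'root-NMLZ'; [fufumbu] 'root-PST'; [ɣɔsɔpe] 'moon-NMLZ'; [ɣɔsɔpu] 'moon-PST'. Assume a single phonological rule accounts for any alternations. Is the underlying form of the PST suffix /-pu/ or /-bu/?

The PST morpheme has two allomorphs, [-bu] and [-pu].
The NMLZ suffix, which begins with [p], is invariant after every stem; so [p] is not altered by any rule here.
So the underlying form is /-bu/, and voiced stops become voiceless after a vowel.

/-bu/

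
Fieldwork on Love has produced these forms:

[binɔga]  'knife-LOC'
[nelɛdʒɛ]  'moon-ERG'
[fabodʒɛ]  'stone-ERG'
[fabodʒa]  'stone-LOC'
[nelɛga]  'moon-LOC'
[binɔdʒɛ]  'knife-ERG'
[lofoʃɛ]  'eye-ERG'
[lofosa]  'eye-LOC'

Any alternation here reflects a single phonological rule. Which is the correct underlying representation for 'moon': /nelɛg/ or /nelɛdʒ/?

The root 'moon' surfaces as [nelɛdʒɛ] and [nelɛga], with a stem-final [dʒ] ~ [g] alternation.
The stem 'stone' ([fabodʒɛ], [fabodʒa]) shows [dʒ] unchanged in both environments, so [dʒ] cannot be basic with [g] derived before the LOC suffix.
So /g/ is underlying, and a rule of palatalization before a front vowel — /g/ and /s/ become palato-alveolar [dʒ] and [ʃ] before a front vowel — gives [dʒ].

/nelɛg/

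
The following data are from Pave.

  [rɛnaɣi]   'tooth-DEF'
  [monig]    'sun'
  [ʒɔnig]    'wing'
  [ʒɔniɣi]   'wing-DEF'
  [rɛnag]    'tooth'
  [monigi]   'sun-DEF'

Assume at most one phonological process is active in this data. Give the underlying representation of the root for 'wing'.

/ʒɔniɣ/

The stem for 'wing' ends in [g] in [ʒɔnig] but [ɣ] in [ʒɔniɣi].
If /g/ were underlying and a rule turned it into [ɣ] before the DEF suffix, 'sun' would also alternate; but it has [g] in both [monig] and [monigi].
Therefore /ɣ/ is basic and [g] is derived by word-final hardening (voiced fricatives become stops word-finally).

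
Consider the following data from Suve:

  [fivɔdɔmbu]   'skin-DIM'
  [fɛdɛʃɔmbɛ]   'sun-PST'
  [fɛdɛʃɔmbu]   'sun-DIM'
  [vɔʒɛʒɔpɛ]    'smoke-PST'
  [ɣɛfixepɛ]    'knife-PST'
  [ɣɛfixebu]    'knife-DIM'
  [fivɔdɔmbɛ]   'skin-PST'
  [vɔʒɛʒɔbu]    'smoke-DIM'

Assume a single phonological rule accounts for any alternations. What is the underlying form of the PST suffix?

The PST morpheme has two allomorphs, [-bɛ] and [-pɛ].
By contrast the DIM suffix keeps its initial [b] throughout — that segment must be underlying.
The PST suffix is therefore /-pɛ/ underlyingly, with post-nasal voicing: voiceless stops become voiced after a nasal.

/-pɛ/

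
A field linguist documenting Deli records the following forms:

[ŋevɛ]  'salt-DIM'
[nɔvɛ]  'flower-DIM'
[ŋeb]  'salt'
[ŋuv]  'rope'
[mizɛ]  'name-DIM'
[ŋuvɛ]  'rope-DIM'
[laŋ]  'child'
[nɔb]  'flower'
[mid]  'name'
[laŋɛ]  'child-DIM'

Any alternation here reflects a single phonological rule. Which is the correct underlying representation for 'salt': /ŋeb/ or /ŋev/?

/ŋeb/

The stem for 'salt' ends in [v] in [ŋevɛ] but [b] in [ŋeb].
The stem 'rope' ([ŋuvɛ], [ŋuv]) shows [v] unchanged in both environments, so [v] cannot be basic with [b] derived in isolation.
The underlying segment must be /b/; voiced stops become fricatives between vowels, yielding [v] there.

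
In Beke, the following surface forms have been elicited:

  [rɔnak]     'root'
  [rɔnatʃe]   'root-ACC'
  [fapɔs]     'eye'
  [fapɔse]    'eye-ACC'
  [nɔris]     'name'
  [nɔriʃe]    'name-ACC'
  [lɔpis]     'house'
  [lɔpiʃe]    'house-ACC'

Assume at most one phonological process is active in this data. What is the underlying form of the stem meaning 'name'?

/nɔriʃ/

The stem for 'name' ends in [s] in [nɔris] but [ʃ] in [nɔriʃe].
The stem 'eye' ([fapɔs], [fapɔse]) shows [s] unchanged in both environments, so [s] cannot be basic with [ʃ] derived before the ACC suffix.
Therefore /ʃ/ is basic and [s] is derived by depalatalization (palato-alveolar /tʃ/ and /ʃ/ become [k] and [s] when no front vowel follows).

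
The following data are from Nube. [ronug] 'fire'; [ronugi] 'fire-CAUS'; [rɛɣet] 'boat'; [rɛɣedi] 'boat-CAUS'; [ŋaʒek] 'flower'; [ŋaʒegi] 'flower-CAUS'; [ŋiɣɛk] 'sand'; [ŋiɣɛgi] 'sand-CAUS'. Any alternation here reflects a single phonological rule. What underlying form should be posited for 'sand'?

The root 'sand' surfaces as [ŋiɣɛk] and [ŋiɣɛgi], with a stem-final [k] ~ [g] alternation.
If /g/ were underlying and a rule turned it into [k] in isolation, 'fire' would also alternate; but it has [g] in both [ronug] and [ronugi].
Therefore /k/ is basic and [g] is derived by intervocalic voicing (voiceless stops become voiced between vowels).

/ŋiɣɛk/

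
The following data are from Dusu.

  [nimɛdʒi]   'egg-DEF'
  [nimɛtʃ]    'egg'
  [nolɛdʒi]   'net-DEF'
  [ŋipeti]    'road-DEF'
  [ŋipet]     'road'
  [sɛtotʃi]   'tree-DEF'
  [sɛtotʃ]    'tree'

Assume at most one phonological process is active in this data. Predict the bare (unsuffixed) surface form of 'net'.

[nolɛtʃ]

In [nimɛdʒi] and [nimɛtʃ] the final segment of 'egg' alternates: [dʒ] ~ [tʃ].
But 'tree' keeps [tʃ] in both environments ([sɛtotʃi], [sɛtotʃ]), so there is no rule changing /tʃ/ to [dʒ] before the DEF suffix.
The underlying segment must be /dʒ/; voiced obstruents become voiceless word-finally, yielding [tʃ] there.
From [nolɛdʒi] the stem 'net' is /nolɛdʒ/; word-finally this yields [nolɛtʃ].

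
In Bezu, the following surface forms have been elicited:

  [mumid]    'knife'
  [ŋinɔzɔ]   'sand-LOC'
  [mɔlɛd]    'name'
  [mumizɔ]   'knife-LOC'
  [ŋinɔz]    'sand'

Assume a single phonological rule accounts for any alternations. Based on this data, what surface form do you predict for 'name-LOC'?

The root 'knife' surfaces as [mumid] and [mumizɔ], with a stem-final [d] ~ [z] alternation.
The stem 'sand' ([ŋinɔz], [ŋinɔzɔ]) shows [z] unchanged in both environments, so [z] cannot be basic with [d] derived in isolation.
The underlying segment must be /d/; voiced stops become fricatives between vowels, yielding [z] there.
The one attested form of 'name', [mɔlɛd], shows underlying /mɔlɛd/. Applying the same rule between vowels gives [mɔlɛzɔ].

[mɔlɛzɔ]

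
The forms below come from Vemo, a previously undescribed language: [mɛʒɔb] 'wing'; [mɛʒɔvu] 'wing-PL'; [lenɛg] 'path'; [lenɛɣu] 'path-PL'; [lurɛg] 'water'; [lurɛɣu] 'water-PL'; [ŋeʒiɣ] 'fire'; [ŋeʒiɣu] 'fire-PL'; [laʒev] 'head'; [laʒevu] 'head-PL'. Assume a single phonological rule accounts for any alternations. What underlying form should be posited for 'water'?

The root 'water' surfaces as [lurɛg] and [lurɛɣu], with a stem-final [g] ~ [ɣ] alternation.
If /ɣ/ were underlying and a rule turned it into [g] in isolation, 'fire' would also alternate; but it has [ɣ] in both [ŋeʒiɣ] and [ŋeʒiɣu].
So /g/ is underlying, and a rule of intervocalic spirantization — voiced stops become fricatives between vowels — gives [ɣ].
The underlying form of 'water' is therefore /lurɛg/.

/lurɛg/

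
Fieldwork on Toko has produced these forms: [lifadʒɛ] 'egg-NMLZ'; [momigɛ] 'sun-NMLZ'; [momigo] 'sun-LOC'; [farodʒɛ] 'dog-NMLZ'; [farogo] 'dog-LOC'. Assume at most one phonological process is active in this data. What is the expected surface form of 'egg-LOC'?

The stem for 'dog' ends in [dʒ] in [farodʒɛ] but [g] in [farogo].
But 'sun' keeps [g] in both environments ([momigɛ], [momigo]), so there is no rule changing /g/ to [dʒ] before the NMLZ suffix.
Therefore /dʒ/ is basic and [g] is derived by depalatalization (palato-alveolar /dʒ/ becomes [g] when no front vowel follows).
From [lifadʒɛ] the stem 'egg' is /lifadʒ/; when no front vowel follows this yields [lifago].

[lifago]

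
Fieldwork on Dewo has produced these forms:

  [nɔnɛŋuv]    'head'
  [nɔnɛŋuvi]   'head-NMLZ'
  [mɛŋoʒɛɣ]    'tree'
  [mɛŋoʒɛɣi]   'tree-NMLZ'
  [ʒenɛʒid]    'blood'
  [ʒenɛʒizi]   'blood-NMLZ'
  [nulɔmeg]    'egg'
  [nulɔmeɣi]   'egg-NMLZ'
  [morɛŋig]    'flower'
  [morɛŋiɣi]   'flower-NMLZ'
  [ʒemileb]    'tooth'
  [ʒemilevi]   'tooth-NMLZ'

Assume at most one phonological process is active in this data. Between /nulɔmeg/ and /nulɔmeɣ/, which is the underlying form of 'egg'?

In [nulɔmeg] and [nulɔmeɣi] the final segment of 'egg' alternates: [g] ~ [ɣ].
If /ɣ/ were underlying and a rule turned it into [g] in isolation, 'tree' would also alternate; but it has [ɣ] in both [mɛŋoʒɛɣ] and [mɛŋoʒɛɣi].
The alternation reflects intervocalic spirantization: voiced stops become fricatives between vowels. /g/ is underlying.

/nulɔmeg/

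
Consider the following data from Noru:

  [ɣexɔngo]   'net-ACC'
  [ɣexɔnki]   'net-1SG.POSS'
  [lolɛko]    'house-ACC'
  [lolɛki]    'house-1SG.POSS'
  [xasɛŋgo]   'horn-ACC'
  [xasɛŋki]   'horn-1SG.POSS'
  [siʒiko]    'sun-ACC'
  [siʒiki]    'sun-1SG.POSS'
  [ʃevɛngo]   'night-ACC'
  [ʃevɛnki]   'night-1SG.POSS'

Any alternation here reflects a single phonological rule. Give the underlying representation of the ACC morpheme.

The ACC morpheme has two allomorphs, [-go] and [-ko].
The 1SG.POSS suffix, which begins with [k], is invariant after every stem; so [k] is not altered by any rule here.
So the underlying form is /-go/, and voiced stops become voiceless after a vowel.

/-go/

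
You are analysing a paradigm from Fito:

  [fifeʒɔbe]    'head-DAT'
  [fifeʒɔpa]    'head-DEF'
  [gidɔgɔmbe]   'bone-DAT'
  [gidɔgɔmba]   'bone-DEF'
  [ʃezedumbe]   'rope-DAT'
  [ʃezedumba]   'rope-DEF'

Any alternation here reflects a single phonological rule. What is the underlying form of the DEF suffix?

The DEF morpheme has two allomorphs, [-ba] and [-pa].
By contrast the DAT suffix keeps its initial [b] throughout — that segment must be underlying.
The DEF suffix is therefore /-pa/ underlyingly, with post-nasal voicing: voiceless stops become voiced after a nasal.

/-pa/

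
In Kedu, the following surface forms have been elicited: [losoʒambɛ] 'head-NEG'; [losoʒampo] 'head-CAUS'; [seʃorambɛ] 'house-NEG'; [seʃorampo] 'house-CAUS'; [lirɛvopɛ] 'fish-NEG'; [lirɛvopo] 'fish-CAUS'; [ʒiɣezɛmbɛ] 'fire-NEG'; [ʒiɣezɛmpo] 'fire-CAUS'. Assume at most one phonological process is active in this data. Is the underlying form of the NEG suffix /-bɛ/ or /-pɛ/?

The NEG morpheme has two allomorphs, [-bɛ] and [-pɛ].
The CAUS suffix, which begins with [p], is invariant after every stem; so [p] is not altered by any rule here.
The NEG suffix is therefore /-bɛ/ underlyingly, with post-vocalic devoicing: voiced stops become voiceless after a vowel.

/-bɛ/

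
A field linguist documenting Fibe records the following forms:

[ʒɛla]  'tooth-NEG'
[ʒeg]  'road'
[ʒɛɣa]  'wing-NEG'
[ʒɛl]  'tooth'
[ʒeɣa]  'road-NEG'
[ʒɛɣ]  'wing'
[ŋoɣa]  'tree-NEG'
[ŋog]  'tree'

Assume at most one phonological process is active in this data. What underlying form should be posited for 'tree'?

/ŋog/

In [ŋog] and [ŋoɣa] the final segment of 'tree' alternates: [g] ~ [ɣ].
The stem 'wing' ([ʒɛɣ], [ʒɛɣa]) shows [ɣ] unchanged in both environments, so [ɣ] cannot be basic with [g] derived in isolation.
Therefore /g/ is basic and [ɣ] is derived by intervocalic spirantization (voiced stops become fricatives between vowels).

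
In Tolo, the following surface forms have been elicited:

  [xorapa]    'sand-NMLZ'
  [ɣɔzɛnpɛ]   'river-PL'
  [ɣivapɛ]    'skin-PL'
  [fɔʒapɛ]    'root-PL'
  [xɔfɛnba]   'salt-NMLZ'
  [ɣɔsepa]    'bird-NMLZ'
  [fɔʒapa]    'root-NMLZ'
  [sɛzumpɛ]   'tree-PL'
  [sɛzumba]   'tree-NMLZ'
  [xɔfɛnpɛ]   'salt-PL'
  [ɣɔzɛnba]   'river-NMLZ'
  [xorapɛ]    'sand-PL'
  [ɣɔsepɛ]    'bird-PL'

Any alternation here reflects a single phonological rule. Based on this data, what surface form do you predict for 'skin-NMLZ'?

The NMLZ morpheme has two allomorphs, [-ba] and [-pa].
The PL suffix, which begins with [p], is invariant after every stem; so [p] is not altered by any rule here.
So the underlying form is /-ba/, and voiced stops become voiceless after a vowel.
After 'skin', which ends in a vowel, the suffix surfaces as [-pa], giving [ɣivapa].

[ɣivapa]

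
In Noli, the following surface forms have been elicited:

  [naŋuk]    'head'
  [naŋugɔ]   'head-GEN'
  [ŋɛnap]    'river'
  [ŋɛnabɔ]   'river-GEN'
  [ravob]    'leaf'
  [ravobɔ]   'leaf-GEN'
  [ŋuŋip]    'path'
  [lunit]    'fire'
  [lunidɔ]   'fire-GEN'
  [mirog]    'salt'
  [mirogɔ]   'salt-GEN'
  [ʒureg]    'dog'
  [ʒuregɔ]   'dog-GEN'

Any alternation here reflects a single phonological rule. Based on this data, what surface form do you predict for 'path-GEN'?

[ŋuŋibɔ]

'river' shows [p] ~ [b] at the end of the stem ([ŋɛnap] vs [ŋɛnabɔ]).
The stem 'leaf' ([ravob], [ravobɔ]) shows [b] unchanged in both environments, so [b] cannot be basic with [p] derived in isolation.
The underlying segment must be /p/; voiceless stops become voiced between vowels, yielding [b] there.
From [ŋuŋip] the stem 'path' is /ŋuŋip/; between vowels this yields [ŋuŋibɔ].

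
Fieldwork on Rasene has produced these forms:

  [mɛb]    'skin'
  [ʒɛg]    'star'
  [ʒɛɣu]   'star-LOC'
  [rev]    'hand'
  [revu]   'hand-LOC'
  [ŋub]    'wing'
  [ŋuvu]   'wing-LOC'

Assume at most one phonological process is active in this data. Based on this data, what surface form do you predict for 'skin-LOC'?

'wing' shows [b] ~ [v] at the end of the stem ([ŋub] vs [ŋuvu]).
But 'hand' keeps [v] in both environments ([rev], [revu]), so there is no rule changing /v/ to [b] in isolation.
The underlying segment must be /b/; voiced stops become fricatives between vowels, yielding [v] there.
From [mɛb] the stem 'skin' is /mɛb/; between vowels this yields [mɛvu].

[mɛvu]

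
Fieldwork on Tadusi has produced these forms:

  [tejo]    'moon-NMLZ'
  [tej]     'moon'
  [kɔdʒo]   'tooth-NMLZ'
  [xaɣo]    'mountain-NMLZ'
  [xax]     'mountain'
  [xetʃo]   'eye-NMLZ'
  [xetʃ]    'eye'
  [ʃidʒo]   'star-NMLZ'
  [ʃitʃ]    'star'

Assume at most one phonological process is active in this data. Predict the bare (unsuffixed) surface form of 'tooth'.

[kɔtʃ]

The root 'star' surfaces as [ʃidʒo] and [ʃitʃ], with a stem-final [dʒ] ~ [tʃ] alternation.
Compare 'eye', with invariant [tʃ] in [xetʃo] and [xetʃ]: an analysis with underlying /tʃ/ and a rule producing [dʒ] before the NMLZ suffix would wrongly predict alternation here too.
Therefore /dʒ/ is basic and [tʃ] is derived by word-final obstruent devoicing (voiced obstruents become voiceless word-finally).
The one attested form of 'tooth', [kɔdʒo], shows underlying /kɔdʒ/. Applying the same rule word-finally gives [kɔtʃ].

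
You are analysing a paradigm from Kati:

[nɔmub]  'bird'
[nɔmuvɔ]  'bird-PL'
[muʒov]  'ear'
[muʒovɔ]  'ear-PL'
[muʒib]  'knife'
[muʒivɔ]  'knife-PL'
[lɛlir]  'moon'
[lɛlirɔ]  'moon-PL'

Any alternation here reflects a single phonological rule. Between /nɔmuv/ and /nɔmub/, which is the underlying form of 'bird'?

/nɔmub/

The root 'bird' surfaces as [nɔmub] and [nɔmuvɔ], with a stem-final [b] ~ [v] alternation.
The stem 'ear' ([muʒov], [muʒovɔ]) shows [v] unchanged in both environments, so [v] cannot be basic with [b] derived in isolation.
Therefore /b/ is basic and [v] is derived by intervocalic spirantization (voiced stops become fricatives between vowels).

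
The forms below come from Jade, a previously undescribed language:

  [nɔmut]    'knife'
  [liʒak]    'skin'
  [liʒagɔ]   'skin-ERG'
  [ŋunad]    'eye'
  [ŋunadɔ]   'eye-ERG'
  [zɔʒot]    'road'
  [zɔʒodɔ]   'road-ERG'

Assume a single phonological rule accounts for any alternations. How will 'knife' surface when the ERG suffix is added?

The stem for 'road' ends in [t] in [zɔʒot] but [d] in [zɔʒodɔ].
But 'eye' keeps [d] in both environments ([ŋunad], [ŋunadɔ]), so there is no rule changing /d/ to [t] in isolation.
Therefore /t/ is basic and [d] is derived by intervocalic voicing (voiceless stops become voiced between vowels).
The one attested form of 'knife', [nɔmut], shows underlying /nɔmut/. Applying the same rule between vowels gives [nɔmudɔ].

[nɔmudɔ]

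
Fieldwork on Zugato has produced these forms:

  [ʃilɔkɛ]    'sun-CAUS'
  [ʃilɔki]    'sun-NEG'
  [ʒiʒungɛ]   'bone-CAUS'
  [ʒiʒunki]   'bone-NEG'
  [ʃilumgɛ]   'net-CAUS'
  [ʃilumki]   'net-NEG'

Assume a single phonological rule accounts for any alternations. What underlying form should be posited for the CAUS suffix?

/-gɛ/

The CAUS morpheme has two allomorphs, [-gɛ] and [-kɛ].
By contrast the NEG suffix keeps its initial [k] throughout — that segment must be underlying.
The CAUS suffix is therefore /-gɛ/ underlyingly, with post-vocalic devoicing: voiced stops become voiceless after a vowel.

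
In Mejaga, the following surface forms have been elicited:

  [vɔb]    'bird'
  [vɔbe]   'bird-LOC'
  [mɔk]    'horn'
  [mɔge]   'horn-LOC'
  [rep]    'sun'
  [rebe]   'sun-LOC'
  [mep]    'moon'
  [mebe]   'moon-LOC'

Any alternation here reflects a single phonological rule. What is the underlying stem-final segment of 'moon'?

'moon' shows [p] ~ [b] at the end of the stem ([mep] vs [mebe]).
The stem 'bird' ([vɔb], [vɔbe]) shows [b] unchanged in both environments, so [b] cannot be basic with [p] derived in isolation.
So /p/ is underlying, and a rule of intervocalic voicing — voiceless stops become voiced between vowels — gives [b].

/p/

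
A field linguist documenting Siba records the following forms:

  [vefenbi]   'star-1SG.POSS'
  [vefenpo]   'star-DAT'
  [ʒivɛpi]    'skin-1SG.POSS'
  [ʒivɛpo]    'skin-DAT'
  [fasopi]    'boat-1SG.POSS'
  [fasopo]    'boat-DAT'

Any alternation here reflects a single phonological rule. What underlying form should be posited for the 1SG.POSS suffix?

/-bi/

The 1SG.POSS morpheme has two allomorphs, [-bi] and [-pi].
The DAT suffix, which begins with [p], is invariant after every stem; so [p] is not altered by any rule here.
The 1SG.POSS suffix is therefore /-bi/ underlyingly, with post-vocalic devoicing: voiced stops become voiceless after a vowel.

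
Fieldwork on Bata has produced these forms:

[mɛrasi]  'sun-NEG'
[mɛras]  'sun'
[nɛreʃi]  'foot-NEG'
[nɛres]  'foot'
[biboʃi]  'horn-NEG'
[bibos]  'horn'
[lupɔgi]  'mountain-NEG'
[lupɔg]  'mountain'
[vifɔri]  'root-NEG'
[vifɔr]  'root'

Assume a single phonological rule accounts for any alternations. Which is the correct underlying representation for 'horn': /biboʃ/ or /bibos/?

/biboʃ/

The root 'horn' surfaces as [biboʃi] and [bibos], with a stem-final [ʃ] ~ [s] alternation.
If /s/ were underlying and a rule turned it into [ʃ] before the NEG suffix, 'sun' would also alternate; but it has [s] in both [mɛrasi] and [mɛras].
The underlying segment must be /ʃ/; palato-alveolar /ʃ/ becomes [s] when no front vowel follows, yielding [s] there.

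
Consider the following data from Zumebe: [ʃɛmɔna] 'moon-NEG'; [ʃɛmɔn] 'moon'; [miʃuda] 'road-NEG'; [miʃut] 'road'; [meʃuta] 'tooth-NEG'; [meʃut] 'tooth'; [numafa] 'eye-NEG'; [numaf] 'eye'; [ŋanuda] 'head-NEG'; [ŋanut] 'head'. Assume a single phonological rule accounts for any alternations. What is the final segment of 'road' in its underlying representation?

/d/

In [miʃuda] and [miʃut] the final segment of 'road' alternates: [d] ~ [t].
The stem 'tooth' ([meʃuta], [meʃut]) shows [t] unchanged in both environments, so [t] cannot be basic with [d] derived before the NEG suffix.
The underlying segment must be /d/; voiced obstruents become voiceless word-finally, yielding [t] there.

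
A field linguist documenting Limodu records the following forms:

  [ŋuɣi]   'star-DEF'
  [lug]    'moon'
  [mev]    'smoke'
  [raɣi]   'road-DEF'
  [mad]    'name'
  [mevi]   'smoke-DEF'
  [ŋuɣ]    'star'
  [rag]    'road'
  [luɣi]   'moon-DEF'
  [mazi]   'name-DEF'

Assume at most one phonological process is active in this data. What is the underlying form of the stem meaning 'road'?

/rag/

The stem for 'road' ends in [ɣ] in [raɣi] but [g] in [rag].
The stem 'star' ([ŋuɣi], [ŋuɣ]) shows [ɣ] unchanged in both environments, so [ɣ] cannot be basic with [g] derived in isolation.
The underlying segment must be /g/; voiced stops become fricatives between vowels, yielding [ɣ] there.
The underlying form of 'road' is therefore /rag/.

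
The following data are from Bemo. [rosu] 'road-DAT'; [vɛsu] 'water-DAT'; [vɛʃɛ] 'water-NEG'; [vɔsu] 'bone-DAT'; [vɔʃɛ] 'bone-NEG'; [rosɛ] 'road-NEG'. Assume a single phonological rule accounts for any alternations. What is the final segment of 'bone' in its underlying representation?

In [vɔsu] and [vɔʃɛ] the final segment of 'bone' alternates: [s] ~ [ʃ].
If /s/ were underlying and a rule turned it into [ʃ] before the NEG suffix, 'road' would also alternate; but it has [s] in both [rosu] and [rosɛ].
The underlying segment must be /ʃ/; palato-alveolar /ʃ/ becomes [s] when no front vowel follows, yielding [s] there.

/ʃ/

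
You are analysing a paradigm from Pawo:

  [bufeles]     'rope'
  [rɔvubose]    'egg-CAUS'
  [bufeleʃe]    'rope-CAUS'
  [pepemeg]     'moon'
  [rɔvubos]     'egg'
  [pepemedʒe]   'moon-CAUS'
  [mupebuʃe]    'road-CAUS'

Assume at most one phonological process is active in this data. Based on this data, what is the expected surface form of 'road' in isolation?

[mupebus]

'rope' shows [s] ~ [ʃ] at the end of the stem ([bufeles] vs [bufeleʃe]).
Compare 'egg', with invariant [s] in [rɔvubos] and [rɔvubose]: an analysis with underlying /s/ and a rule producing [ʃ] before the CAUS suffix would wrongly predict alternation here too.
Therefore /ʃ/ is basic and [s] is derived by depalatalization (palato-alveolar /dʒ/ and /ʃ/ become [g] and [s] when no front vowel follows).
The one attested form of 'road', [mupebuʃe], shows underlying /mupebuʃ/. Applying the same rule when no front vowel follows gives [mupebus].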